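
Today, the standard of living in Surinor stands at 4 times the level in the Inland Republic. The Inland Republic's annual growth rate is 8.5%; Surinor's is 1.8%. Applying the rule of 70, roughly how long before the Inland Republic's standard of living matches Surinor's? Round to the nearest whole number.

about 21 years

the Inland Republic gains on Surinor at 8.5% − 1.8% = 6.7 points a year.
At that relative rate the gap halves every 70/6.7 ≈ 10.45 years.
A 4 times gap closes after 2 halvings: 2 × 10.45 ≈ 21 years.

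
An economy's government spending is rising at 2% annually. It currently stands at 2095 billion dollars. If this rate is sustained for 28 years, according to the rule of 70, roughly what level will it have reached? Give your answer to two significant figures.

Doubling time ≈ 70/2 = 35.00 years.
28 years is 28/35.00 ≈ 0.80 doublings, a factor of 2^0.80 ≈ 1.74.
2095 × 1.74 ≈ 3600 billion dollars.

roughly 3600 billion dollars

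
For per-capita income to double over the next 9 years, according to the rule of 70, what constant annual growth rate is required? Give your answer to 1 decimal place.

70 / 9 ≈ 7.78, so about 7.8% annually.

around 7.8%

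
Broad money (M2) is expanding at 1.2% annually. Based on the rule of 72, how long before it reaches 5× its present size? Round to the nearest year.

about 139 years

One doubling takes 72/1.2 = 60.00 years.
5× is log₂ 5 ≈ 2.32 doublings, so ≈ 2.32 × 60.00 = 139 years.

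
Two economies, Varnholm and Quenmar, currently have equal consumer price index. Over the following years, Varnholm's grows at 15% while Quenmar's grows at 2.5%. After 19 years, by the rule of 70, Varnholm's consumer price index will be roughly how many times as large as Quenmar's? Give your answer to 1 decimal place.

10.5 times

Varnholm pulls ahead at 12.5 pp per year, so the ratio doubles every 70/12.5 ≈ 5.60 years.
In 19 years that's 3.39 doublings: 2^3.39 ≈ 10.5.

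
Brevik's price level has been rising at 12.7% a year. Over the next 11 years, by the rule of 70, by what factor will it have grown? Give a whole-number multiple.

approximately 4 times

70/12.7 ≈ 5.51 years per doubling.
11 years fits 2 doublings: 2^2 = 4.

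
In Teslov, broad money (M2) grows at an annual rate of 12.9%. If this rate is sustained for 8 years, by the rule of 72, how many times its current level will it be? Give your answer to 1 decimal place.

Doubling time ≈ 72/12.9 = 5.58 years.
8 years / 5.58 ≈ 1.43 doublings → factor 2^1.43 ≈ 2.7.

around 2.7 times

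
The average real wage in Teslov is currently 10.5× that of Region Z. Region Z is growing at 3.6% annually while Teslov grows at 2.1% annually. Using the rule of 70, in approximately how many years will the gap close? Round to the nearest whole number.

158 years

What matters is the difference: 1.5 pp.
Rule of 70 on the gap: the ratio halves every 70/1.5 ≈ 46.67 years.
A 10.5× gap takes log₂(10.5) ≈ 3.39 halvings to close: 3.39 × 46.67 ≈ 158 years.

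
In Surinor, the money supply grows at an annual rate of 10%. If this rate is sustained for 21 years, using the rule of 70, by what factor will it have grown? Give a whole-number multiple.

At 10% one doubling takes ≈ 7.00 years; 21 years is 3 of them, so ×8.

approximately 8 times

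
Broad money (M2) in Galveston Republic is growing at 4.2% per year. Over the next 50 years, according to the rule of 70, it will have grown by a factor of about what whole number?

Doubling time ≈ 70/4.2 = 16.67 years.
50/16.67 ≈ 3 doublings, so about 2^3 = 8×.

about 8 times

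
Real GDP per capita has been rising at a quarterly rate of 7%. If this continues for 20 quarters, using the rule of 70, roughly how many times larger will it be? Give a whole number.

approximately 4 times

Doubling time ≈ 70/7 = 10.00 quarters.
20/10.00 ≈ 2 doublings, so about 2^2 = 4×.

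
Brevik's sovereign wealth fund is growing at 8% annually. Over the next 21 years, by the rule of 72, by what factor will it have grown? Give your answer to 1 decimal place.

around 5.0 times

Doubling time ≈ 72/8 = 9.00 years.
21 years / 9.00 ≈ 2.33 doublings → factor 2^2.33 ≈ 5.0.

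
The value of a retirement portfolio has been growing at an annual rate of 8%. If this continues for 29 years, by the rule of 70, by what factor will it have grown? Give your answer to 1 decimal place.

Doubling time ≈ 70/8 = 8.75 years.
29 years / 8.75 ≈ 3.31 doublings → factor 2^3.31 ≈ 9.9.

approximately 9.9 times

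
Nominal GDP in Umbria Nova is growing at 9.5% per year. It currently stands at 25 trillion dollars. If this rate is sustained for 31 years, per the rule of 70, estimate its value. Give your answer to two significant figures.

roughly 460 trillion dollars

It doubles every 70/9.5 ≈ 7.37 years, so 31 years is 4.21 doublings.
2^4.21 ≈ 18.51; 25 × 18.51 ≈ 460 trillion dollars.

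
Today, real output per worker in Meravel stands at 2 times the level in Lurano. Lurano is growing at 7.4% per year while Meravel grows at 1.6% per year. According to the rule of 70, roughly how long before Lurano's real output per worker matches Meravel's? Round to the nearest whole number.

What matters is the difference: 5.8 pp.
Rule of 70 on the gap: the ratio halves every 70/5.8 ≈ 12.07 years.
A 2 times gap closes after 1 halving: 1 × 12.07 ≈ 12 years.

around 12 years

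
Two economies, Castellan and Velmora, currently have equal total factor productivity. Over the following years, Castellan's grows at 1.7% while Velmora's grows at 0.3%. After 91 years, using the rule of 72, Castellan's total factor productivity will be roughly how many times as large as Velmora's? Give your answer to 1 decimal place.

≈ 3.4 times

Only the 1.4-point difference matters.
72/1.4 ≈ 51.43 years per doubling of the ratio; 91 years gives 1.77 doublings, so ≈ 3.4×.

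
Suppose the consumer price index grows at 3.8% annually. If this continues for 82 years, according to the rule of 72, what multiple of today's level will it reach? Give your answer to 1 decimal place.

Doubling time ≈ 72/3.8 = 18.95 years.
82 years / 18.95 ≈ 4.33 doublings → factor 2^4.33 ≈ 20.1.

≈ 20.1 times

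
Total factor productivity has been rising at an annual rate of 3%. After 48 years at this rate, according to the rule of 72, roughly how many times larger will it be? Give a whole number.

72/3 ≈ 24.00 years per doubling.
48 years fits 2 doublings: 2^2 = 4.

4 times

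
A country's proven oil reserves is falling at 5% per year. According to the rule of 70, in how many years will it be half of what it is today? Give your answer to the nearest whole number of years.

Halving time ≈ 70 / 5 = 14.00 → 14 years.

about 14 years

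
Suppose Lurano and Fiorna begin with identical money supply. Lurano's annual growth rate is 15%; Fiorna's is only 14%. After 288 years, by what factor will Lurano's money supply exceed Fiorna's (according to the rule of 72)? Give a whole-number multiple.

around 16 times

Rate gap = 15% − 14% = 1 point.
The ratio doubles every 72/1 ≈ 72.00 years.
288/72.00 ≈ 4.00 doublings → ratio ≈ 2^4.00 ≈ 16.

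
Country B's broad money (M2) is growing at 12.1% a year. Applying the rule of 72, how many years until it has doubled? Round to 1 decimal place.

72/12.1 ≈ 5.95, so it doubles roughly every 6.0 years.

around 6.0 years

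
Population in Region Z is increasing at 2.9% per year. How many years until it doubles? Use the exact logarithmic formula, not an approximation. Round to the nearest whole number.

24 years

t = ln(2) / ln(1 + 0.029) = 0.6931 / 0.028587 ≈ 24.25.
≈ 24 years.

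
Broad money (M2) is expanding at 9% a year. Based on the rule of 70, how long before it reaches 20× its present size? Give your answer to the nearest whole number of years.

≈ 34 years

One doubling takes 70/9 = 7.78 years.
20× is log₂ 20 ≈ 4.32 doublings, so ≈ 4.32 × 7.78 = 34 years.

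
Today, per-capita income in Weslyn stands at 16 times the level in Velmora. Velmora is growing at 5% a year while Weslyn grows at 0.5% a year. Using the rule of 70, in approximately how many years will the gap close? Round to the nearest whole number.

≈ 62 years

Velmora gains on Weslyn at 5% − 0.5% = 4.5 points a year.
At that relative rate the gap halves every 70/4.5 ≈ 15.56 years.
A 16 times gap closes after 4 halvings: 4 × 15.56 ≈ 62 years.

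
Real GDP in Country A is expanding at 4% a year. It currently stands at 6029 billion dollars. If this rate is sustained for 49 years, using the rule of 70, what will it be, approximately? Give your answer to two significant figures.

It doubles every 70/4 ≈ 17.50 years, so 49 years is 2.80 doublings.
2^2.80 ≈ 6.96; 6029 × 6.96 ≈ 42000 billion dollars.

≈ 42000 billion dollars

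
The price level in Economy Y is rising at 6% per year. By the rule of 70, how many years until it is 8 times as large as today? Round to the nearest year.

At 6% it doubles every 70/6 ≈ 11.67 years.
8 = 2^3, so 3 doublings → 35 years.

around 35 years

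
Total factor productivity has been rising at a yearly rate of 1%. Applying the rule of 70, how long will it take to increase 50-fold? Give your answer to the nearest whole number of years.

approximately 395 years

At 1% it doubles every 70/1 ≈ 70.00 years.
Reaching 50× takes log₂(50) ≈ 5.64 doublings.
5.64 × 70.00 ≈ 395 years.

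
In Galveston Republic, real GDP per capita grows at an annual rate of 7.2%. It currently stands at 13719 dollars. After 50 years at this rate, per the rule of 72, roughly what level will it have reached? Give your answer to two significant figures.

It doubles every 72/7.2 ≈ 10.00 years, so 50 years is 5.00 doublings.
2^5.00 ≈ 32.00; 13719 × 32.00 ≈ 440000 dollars.

440000 dollars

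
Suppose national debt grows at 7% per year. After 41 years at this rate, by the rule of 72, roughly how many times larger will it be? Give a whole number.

72/7 ≈ 10.29 years per doubling.
41 years fits 4 doublings: 2^4 = 16.

approximately 16 times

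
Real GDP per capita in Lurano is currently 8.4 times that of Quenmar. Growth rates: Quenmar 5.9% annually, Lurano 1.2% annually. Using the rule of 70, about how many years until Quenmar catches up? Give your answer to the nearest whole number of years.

around 46 years

The growth-rate gap is 5.9% − 1.2% = 4.7 percentage points.
So the ratio between them halves every 70/4.7 ≈ 14.89 years.
An 8.4 times gap takes log₂(8.4) ≈ 3.07 halvings to close: 3.07 × 14.89 ≈ 46 years.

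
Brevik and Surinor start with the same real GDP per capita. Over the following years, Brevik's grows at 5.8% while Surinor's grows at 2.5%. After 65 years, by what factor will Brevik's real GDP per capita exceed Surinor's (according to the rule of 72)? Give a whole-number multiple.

around 8 times

Rate gap = 5.8% − 2.5% = 3.3 points.
The ratio doubles every 72/3.3 ≈ 21.82 years.
65/21.82 ≈ 2.98 doublings → ratio ≈ 2^2.98 ≈ 8.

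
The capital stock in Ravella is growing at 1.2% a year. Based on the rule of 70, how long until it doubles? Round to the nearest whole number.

roughly 58 years

Doubling time ≈ 70 / 1.2 = 58.33 years.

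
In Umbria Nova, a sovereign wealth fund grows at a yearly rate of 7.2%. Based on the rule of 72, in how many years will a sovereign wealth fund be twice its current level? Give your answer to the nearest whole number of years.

around 10 years

Doubling time ≈ 72 / 7.2 = 10.00 years.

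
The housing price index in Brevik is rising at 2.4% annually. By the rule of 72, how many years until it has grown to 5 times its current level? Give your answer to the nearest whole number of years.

One doubling takes 72/2.4 = 30.00 years.
Reaching 5× takes log₂(5) ≈ 2.32 doublings.
2.32 × 30.00 ≈ 70 years.

about 70 years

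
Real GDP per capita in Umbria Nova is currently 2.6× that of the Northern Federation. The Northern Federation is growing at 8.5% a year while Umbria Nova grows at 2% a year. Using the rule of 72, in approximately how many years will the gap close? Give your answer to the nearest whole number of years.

The growth-rate gap is 8.5% − 2% = 6.5 percentage points.
So the ratio between them halves every 72/6.5 ≈ 11.08 years.
A 2.6× gap takes log₂(2.6) ≈ 1.38 halvings to close: 1.38 × 11.08 ≈ 15 years.

approximately 15 years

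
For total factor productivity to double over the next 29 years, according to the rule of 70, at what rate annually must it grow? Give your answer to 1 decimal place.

about 2.4% annually

70 / 29 ≈ 2.41, so about 2.4% annually.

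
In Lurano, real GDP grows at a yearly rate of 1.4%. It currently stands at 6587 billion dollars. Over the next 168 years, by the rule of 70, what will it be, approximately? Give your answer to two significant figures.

Doubling time ≈ 70/1.4 = 50.00 years.
168 years is 168/50.00 ≈ 3.36 doublings, a factor of 2^3.36 ≈ 10.27.
6587 × 10.27 ≈ 68000 billion dollars.

roughly 68000 billion dollars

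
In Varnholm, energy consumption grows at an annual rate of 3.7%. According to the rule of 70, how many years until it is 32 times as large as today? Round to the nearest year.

≈ 95 years

One doubling takes 70/3.7 = 18.92 years.
32× is 5 doublings, so 5 × 18.92 ≈ 95 years.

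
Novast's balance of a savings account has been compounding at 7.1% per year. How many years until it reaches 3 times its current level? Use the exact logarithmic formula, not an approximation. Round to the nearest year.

t = ln(3) / ln(1 + 0.071) = 1.0986 / 0.068593 ≈ 16.02.
≈ 16 years.

16 years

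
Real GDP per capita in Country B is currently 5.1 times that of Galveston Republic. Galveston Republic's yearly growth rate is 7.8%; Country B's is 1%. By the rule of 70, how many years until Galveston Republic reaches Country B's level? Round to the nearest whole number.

What matters is the difference: 6.8 pp.
Rule of 70 on the gap: the ratio halves every 70/6.8 ≈ 10.29 years.
A 5.1 times gap takes log₂(5.1) ≈ 2.35 halvings to close: 2.35 × 10.29 ≈ 24 years.

approximately 24 years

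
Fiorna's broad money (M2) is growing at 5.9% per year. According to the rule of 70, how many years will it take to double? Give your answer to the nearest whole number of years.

Doubling time ≈ 70 / 5.9 = 11.86 years.

12 years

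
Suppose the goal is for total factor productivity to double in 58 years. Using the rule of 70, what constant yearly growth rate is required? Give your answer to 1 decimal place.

70 / 58 ≈ 1.21, so about 1.2% per year.

about 1.2%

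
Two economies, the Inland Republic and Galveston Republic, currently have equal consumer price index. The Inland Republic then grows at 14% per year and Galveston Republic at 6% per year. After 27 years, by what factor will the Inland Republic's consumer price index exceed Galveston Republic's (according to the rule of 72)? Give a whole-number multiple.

the Inland Republic pulls ahead at 8 pp per year, so the ratio doubles every 72/8 ≈ 9.00 years.
In 27 years that's 3.00 doublings: 2^3.00 ≈ 8.

about 8 times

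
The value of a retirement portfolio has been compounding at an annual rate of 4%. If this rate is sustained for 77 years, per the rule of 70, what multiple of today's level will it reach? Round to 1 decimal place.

Doubles every ≈ 17.50 years (70/4).
77 years is 4.40 doublings; 2^4.40 ≈ 21.1×.

around 21.1 times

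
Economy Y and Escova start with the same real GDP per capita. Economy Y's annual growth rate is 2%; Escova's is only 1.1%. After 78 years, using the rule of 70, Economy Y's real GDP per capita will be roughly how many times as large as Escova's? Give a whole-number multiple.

Economy Y pulls ahead at 0.9 pp per year, so the ratio doubles every 70/0.9 ≈ 77.78 years.
In 78 years that's 1.00 doublings: 2^1.00 ≈ 2.

around 2 times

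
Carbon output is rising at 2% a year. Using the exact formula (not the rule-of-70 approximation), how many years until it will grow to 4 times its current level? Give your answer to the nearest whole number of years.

t = ln(4) / ln(1 + 0.02) = 1.3863 / 0.019803 ≈ 70.00.
≈ 70 years.

70 years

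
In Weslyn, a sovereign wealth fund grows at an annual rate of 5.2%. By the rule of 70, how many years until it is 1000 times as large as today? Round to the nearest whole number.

One doubling takes 70/5.2 = 13.46 years.
1000× is log₂ 1000 ≈ 9.97 doublings, so ≈ 9.97 × 13.46 = 134 years.

approximately 134 years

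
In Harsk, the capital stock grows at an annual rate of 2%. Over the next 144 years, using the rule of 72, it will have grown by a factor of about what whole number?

around 16 times

At 2% one doubling takes ≈ 36.00 years; 144 years is 4 of them, so ×16.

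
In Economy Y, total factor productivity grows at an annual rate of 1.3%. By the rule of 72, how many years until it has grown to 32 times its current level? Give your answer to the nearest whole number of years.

about 277 years

One doubling takes 72/1.3 = 55.38 years.
32 = 2^5, so 5 doublings → 277 years.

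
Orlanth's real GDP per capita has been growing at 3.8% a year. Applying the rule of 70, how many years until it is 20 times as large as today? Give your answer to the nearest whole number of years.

One doubling takes 70/3.8 = 18.42 years.
20× is log₂ 20 ≈ 4.32 doublings, so ≈ 4.32 × 18.42 = 80 years.

approximately 80 years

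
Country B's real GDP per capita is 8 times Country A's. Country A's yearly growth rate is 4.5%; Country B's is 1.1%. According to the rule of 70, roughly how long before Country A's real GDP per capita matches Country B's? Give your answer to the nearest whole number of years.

roughly 62 years

Country A gains on Country B at 4.5% − 1.1% = 3.4 points a year.
At that relative rate the gap halves every 70/3.4 ≈ 20.59 years.
An 8 times gap closes after 3 halvings: 3 × 20.59 ≈ 62 years.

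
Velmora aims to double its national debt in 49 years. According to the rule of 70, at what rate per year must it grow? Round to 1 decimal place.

70 / 49 ≈ 1.43, so about 1.4% per year.

around 1.4% per year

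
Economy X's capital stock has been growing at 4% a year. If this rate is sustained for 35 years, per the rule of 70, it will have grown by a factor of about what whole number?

Doubling time ≈ 70/4 = 17.50 years.
35/17.50 ≈ 2 doublings, so about 2^2 = 4×.

roughly 4 times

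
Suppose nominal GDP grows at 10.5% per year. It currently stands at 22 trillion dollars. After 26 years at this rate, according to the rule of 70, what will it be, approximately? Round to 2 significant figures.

around 330 trillion dollars

Doubling time ≈ 70/10.5 = 6.67 years.
26 years is 26/6.67 ≈ 3.90 doublings, a factor of 2^3.90 ≈ 14.93.
22 × 14.93 ≈ 330 trillion dollars.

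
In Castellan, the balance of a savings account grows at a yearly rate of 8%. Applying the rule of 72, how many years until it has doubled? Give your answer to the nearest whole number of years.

≈ 9 years

Doubling time ≈ 72 / 8 = 9.00 years.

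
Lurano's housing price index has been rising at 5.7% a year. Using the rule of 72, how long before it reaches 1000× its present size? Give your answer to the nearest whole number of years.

≈ 126 years

Doubling time ≈ 72/5.7 = 12.63 years.
Reaching 1000× takes log₂(1000) ≈ 9.97 doublings.
9.97 × 12.63 ≈ 126 years.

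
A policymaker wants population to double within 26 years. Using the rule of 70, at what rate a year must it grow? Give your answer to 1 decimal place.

roughly 2.7%

70 / 26 ≈ 2.69, so about 2.7% a year.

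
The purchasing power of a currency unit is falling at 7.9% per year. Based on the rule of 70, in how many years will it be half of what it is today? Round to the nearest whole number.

≈ 9 years

Falling at 7.9%, it halves about every 70/7.9 = 8.86 years.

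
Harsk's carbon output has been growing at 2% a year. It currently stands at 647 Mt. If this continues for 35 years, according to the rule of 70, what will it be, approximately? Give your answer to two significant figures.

Doubling time ≈ 70/2 = 35.00 years.
35 years is 35/35.00 ≈ 1.00 doublings, a factor of 2^1.00 ≈ 2.00.
647 × 2.00 ≈ 1300 Mt.

1300 Mt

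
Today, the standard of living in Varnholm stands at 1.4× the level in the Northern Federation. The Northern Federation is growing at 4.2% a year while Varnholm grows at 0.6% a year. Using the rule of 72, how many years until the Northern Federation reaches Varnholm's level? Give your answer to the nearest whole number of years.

What matters is the difference: 3.6 pp.
Rule of 72 on the gap: the ratio halves every 72/3.6 ≈ 20.00 years.
A 1.4× gap takes log₂(1.4) ≈ 0.49 halvings to close: 0.49 × 20.00 ≈ 10 years.

roughly 10 years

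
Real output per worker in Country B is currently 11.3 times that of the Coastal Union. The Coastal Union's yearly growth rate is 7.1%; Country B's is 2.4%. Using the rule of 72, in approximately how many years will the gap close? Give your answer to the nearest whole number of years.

What matters is the difference: 4.7 pp.
Rule of 72 on the gap: the ratio halves every 72/4.7 ≈ 15.32 years.
An 11.3 times gap takes log₂(11.3) ≈ 3.50 halvings to close: 3.50 × 15.32 ≈ 54 years.

approximately 54 years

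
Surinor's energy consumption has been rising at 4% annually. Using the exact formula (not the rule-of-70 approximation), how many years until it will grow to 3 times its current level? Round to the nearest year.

t = ln(3) / ln(1 + 0.04) = 1.0986 / 0.039221 ≈ 28.01.
≈ 28 years.

28 years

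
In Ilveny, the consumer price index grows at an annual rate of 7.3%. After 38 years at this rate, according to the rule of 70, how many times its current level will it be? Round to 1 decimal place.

15.6 times

Doubles every ≈ 9.59 years (70/7.3).
38 years is 3.96 doublings; 2^3.96 ≈ 15.6×.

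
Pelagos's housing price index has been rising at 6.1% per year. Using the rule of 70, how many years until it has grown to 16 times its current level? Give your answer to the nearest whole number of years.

around 46 years

One doubling takes 70/6.1 = 11.48 years.
16 = 2^4, so 4 doublings → 46 years.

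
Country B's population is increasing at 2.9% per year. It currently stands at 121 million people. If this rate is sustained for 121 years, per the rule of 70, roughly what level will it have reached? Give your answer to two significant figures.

≈ 3900 million people

Doubling time ≈ 70/2.9 = 24.14 years.
121 years is 121/24.14 ≈ 5.01 doublings, a factor of 2^5.01 ≈ 32.22.
121 × 32.22 ≈ 3900 million people.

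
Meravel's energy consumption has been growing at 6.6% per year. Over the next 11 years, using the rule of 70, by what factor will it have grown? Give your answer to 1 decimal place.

Doubles every ≈ 10.61 years (70/6.6).
11 years is 1.04 doublings; 2^1.04 ≈ 2.1×.

roughly 2.1 times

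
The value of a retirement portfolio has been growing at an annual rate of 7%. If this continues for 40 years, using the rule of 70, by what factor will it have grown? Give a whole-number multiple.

Doubling time ≈ 70/7 = 10.00 years.
40/10.00 ≈ 4 doublings, so about 2^4 = 16×.

16 times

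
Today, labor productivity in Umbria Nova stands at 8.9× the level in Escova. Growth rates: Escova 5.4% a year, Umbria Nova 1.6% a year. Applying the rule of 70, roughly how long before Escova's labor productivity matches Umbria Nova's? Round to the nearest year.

roughly 58 years

Escova gains on Umbria Nova at 5.4% − 1.6% = 3.8 points a year.
At that relative rate the gap halves every 70/3.8 ≈ 18.42 years.
An 8.9× gap takes log₂(8.9) ≈ 3.15 halvings to close: 3.15 × 18.42 ≈ 58 years.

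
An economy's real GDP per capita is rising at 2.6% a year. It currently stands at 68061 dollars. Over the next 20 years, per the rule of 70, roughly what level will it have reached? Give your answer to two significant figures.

≈ 110000 dollars

It doubles every 70/2.6 ≈ 26.92 years, so 20 years is 0.74 doublings.
2^0.74 ≈ 1.67; 68061 × 1.67 ≈ 110000 dollars.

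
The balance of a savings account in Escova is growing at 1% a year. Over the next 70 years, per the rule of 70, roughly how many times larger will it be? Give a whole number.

70/1 ≈ 70.00 years per doubling.
70 years fits 1 doubling: 2^1 = 2.

approximately 2 times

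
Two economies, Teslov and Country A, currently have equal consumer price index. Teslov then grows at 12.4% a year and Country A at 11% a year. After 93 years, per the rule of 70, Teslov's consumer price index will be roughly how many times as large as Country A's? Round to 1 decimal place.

about 3.6 times

Teslov pulls ahead at 1.4 pp per year, so the ratio doubles every 70/1.4 ≈ 50.00 years.
In 93 years that's 1.86 doublings: 2^1.86 ≈ 3.6.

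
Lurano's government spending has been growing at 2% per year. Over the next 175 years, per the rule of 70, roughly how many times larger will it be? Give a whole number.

32 times

70/2 ≈ 35.00 years per doubling.
175 years fits 5 doublings: 2^5 = 32.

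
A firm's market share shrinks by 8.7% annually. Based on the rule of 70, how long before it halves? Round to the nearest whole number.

8 years

Falling at 8.7%, it halves about every 70/8.7 = 8.05 years.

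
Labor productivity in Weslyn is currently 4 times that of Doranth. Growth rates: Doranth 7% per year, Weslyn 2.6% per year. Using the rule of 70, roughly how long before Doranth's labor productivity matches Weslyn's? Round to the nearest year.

Doranth gains on Weslyn at 7% − 2.6% = 4.4 points a year.
At that relative rate the gap halves every 70/4.4 ≈ 15.91 years.
A 4 times gap closes after 2 halvings: 2 × 15.91 ≈ 32 years.

32 years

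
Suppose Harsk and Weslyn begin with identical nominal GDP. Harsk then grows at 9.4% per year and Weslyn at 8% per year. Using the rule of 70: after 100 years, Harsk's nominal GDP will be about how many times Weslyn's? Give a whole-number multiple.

Harsk pulls ahead at 1.4 pp per year, so the ratio doubles every 70/1.4 ≈ 50.00 years.
In 100 years that's 2.00 doublings: 2^2.00 ≈ 4.

approximately 4 times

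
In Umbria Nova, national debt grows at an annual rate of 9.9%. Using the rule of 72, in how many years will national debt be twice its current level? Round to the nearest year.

72/9.9 ≈ 7.27, so it doubles roughly every 7 years.

about 7 years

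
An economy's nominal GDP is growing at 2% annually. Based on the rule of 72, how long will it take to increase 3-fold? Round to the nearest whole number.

around 57 years

Doubling time ≈ 72/2 = 36.00 years.
Reaching 3× takes log₂(3) ≈ 1.58 doublings.
1.58 × 36.00 ≈ 57 years.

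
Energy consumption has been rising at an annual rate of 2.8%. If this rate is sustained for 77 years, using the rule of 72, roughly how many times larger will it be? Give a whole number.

Doubling time ≈ 72/2.8 = 25.71 years.
77/25.71 ≈ 3 doublings, so about 2^3 = 8×.

≈ 8 times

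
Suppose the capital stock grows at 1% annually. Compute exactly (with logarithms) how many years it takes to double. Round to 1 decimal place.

69.7 years

t = ln(2) / ln(1 + 0.01) = 0.6931 / 0.009950 ≈ 69.66.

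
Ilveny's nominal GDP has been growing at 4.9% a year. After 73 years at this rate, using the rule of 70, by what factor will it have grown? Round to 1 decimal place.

Doubles every ≈ 14.29 years (70/4.9).
73 years is 5.11 doublings; 2^5.11 ≈ 34.5×.

around 34.5 times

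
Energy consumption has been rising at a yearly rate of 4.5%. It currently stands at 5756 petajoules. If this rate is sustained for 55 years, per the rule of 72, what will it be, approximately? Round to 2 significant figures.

around 62000 petajoules

It doubles every 72/4.5 ≈ 16.00 years, so 55 years is 3.44 doublings.
2^3.44 ≈ 10.85; 5756 × 10.85 ≈ 62000 petajoules.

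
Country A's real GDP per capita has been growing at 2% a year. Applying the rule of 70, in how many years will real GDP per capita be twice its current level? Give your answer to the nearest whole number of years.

around 35 years

70/2 ≈ 35.00, so it doubles roughly every 35 years.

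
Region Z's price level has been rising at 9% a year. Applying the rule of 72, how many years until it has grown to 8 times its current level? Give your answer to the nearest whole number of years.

approximately 24 years

At 9% it doubles every 72/9 ≈ 8.00 years.
8× is 3 doublings, so 3 × 8.00 ≈ 24 years.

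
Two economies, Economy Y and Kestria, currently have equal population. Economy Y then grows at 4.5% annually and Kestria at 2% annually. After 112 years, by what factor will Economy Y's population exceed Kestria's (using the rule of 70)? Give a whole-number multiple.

approximately 16 times

Rate gap = 4.5% − 2% = 2.5 points.
The ratio doubles every 70/2.5 ≈ 28.00 years.
112/28.00 ≈ 4.00 doublings → ratio ≈ 2^4.00 ≈ 16.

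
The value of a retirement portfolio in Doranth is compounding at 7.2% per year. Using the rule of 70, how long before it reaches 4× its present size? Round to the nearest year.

At 7.2% it doubles every 70/7.2 ≈ 9.72 years.
4× is 2 doublings, so 2 × 9.72 ≈ 19 years.

19 years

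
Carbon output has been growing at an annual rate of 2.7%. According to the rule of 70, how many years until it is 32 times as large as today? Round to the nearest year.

One doubling takes 70/2.7 = 25.93 years.
32× is 5 doublings, so 5 × 25.93 ≈ 130 years.

130 years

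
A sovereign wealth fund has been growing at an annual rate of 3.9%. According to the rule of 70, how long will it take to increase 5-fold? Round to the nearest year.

around 42 years

One doubling takes 70/3.9 = 17.95 years.
5× is log₂ 5 ≈ 2.32 doublings, so ≈ 2.32 × 17.95 = 42 years.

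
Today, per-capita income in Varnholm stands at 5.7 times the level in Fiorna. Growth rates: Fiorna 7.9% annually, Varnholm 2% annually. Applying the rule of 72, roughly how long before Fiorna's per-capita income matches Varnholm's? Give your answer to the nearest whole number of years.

Fiorna gains on Varnholm at 7.9% − 2% = 5.9 points a year.
At that relative rate the gap halves every 72/5.9 ≈ 12.20 years.
A 5.7 times gap takes log₂(5.7) ≈ 2.51 halvings to close: 2.51 × 12.20 ≈ 31 years.

≈ 31 years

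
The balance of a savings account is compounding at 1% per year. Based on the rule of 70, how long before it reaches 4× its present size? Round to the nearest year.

One doubling takes 70/1 = 70.00 years.
4 = 2^2, so 2 doublings → 140 years.

approximately 140 years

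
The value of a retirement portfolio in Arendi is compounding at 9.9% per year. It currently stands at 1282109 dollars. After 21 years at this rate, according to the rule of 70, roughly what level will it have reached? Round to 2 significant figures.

about 10000000 dollars

It doubles every 70/9.9 ≈ 7.07 years, so 21 years is 2.97 doublings.
2^2.97 ≈ 7.84; 1282109 × 7.84 ≈ 10000000 dollars.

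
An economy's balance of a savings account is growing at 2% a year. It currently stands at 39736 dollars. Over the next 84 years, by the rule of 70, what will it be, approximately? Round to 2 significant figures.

Doubling time ≈ 70/2 = 35.00 years.
84 years is 84/35.00 ≈ 2.40 doublings, a factor of 2^2.40 ≈ 5.28.
39736 × 5.28 ≈ 210000 dollars.

around 210000 dollars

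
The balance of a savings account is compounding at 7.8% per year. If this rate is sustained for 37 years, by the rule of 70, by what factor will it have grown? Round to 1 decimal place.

around 17.4 times

Doubling time ≈ 70/7.8 = 8.97 years.
37 years / 8.97 ≈ 4.12 doublings → factor 2^4.12 ≈ 17.4.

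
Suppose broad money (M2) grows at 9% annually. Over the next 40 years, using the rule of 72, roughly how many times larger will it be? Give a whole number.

around 32 times

At 9% one doubling takes ≈ 8.00 years; 40 years is 5 of them, so ×32.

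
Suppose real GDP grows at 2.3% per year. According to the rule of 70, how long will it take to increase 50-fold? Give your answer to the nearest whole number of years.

One doubling takes 70/2.3 = 30.43 years.
50× is log₂ 50 ≈ 5.64 doublings, so ≈ 5.64 × 30.43 = 172 years.

around 172 years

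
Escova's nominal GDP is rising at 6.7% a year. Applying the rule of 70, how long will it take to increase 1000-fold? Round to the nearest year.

about 104 years

Doubling time ≈ 70/6.7 = 10.45 years.
1000× is log₂ 1000 ≈ 9.97 doublings, so ≈ 9.97 × 10.45 = 104 years.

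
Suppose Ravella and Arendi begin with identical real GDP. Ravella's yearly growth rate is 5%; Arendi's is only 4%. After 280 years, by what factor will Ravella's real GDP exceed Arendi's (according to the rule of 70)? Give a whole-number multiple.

about 16 times

Rate gap = 5% − 4% = 1 point.
The ratio doubles every 70/1 ≈ 70.00 years.
280/70.00 ≈ 4.00 doublings → ratio ≈ 2^4.00 ≈ 16.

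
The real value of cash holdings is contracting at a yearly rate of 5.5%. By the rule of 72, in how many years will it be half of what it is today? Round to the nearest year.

Halving time ≈ 72 / 5.5 = 13.09 → 13 years.

about 13 years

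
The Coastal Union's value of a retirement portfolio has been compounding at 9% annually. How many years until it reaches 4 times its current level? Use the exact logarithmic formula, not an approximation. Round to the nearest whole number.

t = ln(4) / ln(1 + 0.09) = 1.3863 / 0.086178 ≈ 16.09.
≈ 16 years.

16 years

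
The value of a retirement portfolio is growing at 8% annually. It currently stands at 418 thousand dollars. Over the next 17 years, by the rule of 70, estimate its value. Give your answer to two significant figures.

Doubling time ≈ 70/8 = 8.75 years.
17 years is 17/8.75 ≈ 1.94 doublings, a factor of 2^1.94 ≈ 3.84.
418 × 3.84 ≈ 1600 thousand dollars.

roughly 1600 thousand dollars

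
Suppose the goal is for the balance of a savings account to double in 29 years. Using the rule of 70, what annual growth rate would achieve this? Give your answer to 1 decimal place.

70 / 29 ≈ 2.41, so about 2.4% a year.

about 2.4%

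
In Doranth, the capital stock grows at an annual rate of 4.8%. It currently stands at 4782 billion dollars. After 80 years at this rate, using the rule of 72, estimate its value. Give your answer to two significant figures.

Doubling time ≈ 72/4.8 = 15.00 years.
80 years is 80/15.00 ≈ 5.33 doublings, a factor of 2^5.33 ≈ 40.22.
4782 × 40.22 ≈ 190000 billion dollars.

≈ 190000 billion dollars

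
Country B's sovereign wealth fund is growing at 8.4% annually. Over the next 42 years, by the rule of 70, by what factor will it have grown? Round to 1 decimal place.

Doubling time ≈ 70/8.4 = 8.33 years.
42 years / 8.33 ≈ 5.04 doublings → factor 2^5.04 ≈ 32.9.

approximately 32.9 times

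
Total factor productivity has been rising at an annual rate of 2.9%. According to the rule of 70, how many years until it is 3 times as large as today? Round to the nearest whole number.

roughly 38 years

At 2.9% it doubles every 70/2.9 ≈ 24.14 years.
3× is log₂ 3 ≈ 1.58 doublings, so ≈ 1.58 × 24.14 = 38 years.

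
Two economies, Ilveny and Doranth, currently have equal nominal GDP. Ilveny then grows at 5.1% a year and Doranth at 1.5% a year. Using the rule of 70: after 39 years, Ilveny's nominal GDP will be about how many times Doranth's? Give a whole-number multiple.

Ilveny pulls ahead at 3.6 pp per year, so the ratio doubles every 70/3.6 ≈ 19.44 years.
In 39 years that's 2.01 doublings: 2^2.01 ≈ 4.

≈ 4 times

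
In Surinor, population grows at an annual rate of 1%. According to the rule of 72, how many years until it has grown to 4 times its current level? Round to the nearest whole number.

around 144 years

One doubling takes 72/1 = 72.00 years.
4 = 2^2, so 2 doublings → 144 years.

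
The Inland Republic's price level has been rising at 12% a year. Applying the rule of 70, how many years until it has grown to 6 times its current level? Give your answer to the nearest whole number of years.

At 12% it doubles every 70/12 ≈ 5.83 years.
Reaching 6× takes log₂(6) ≈ 2.58 doublings.
2.58 × 5.83 ≈ 15 years.

≈ 15 years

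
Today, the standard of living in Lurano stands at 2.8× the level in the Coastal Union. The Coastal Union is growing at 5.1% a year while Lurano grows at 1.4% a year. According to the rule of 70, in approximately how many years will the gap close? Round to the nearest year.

What matters is the difference: 3.7 pp.
Rule of 70 on the gap: the ratio halves every 70/3.7 ≈ 18.92 years.
A 2.8× gap takes log₂(2.8) ≈ 1.49 halvings to close: 1.49 × 18.92 ≈ 28 years.

about 28 years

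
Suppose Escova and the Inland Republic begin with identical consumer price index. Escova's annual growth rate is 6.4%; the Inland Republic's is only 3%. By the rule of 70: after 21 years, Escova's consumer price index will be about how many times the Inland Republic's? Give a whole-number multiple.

around 2 times

Rate gap = 6.4% − 3% = 3.4 points.
The ratio doubles every 70/3.4 ≈ 20.59 years.
21/20.59 ≈ 1.02 doublings → ratio ≈ 2^1.02 ≈ 2.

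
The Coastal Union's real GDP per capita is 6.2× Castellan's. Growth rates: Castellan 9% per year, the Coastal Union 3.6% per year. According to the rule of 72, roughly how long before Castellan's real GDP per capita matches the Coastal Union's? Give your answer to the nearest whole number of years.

roughly 35 years

The growth-rate gap is 9% − 3.6% = 5.4 percentage points.
So the ratio between them halves every 72/5.4 ≈ 13.33 years.
A 6.2× gap takes log₂(6.2) ≈ 2.63 halvings to close: 2.63 × 13.33 ≈ 35 years.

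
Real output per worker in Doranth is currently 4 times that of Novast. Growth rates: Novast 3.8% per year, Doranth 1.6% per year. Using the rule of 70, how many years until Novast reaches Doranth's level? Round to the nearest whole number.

approximately 64 years

The growth-rate gap is 3.8% − 1.6% = 2.2 percentage points.
So the ratio between them halves every 70/2.2 ≈ 31.82 years.
A 4 times gap closes after 2 halvings: 2 × 31.82 ≈ 64 years.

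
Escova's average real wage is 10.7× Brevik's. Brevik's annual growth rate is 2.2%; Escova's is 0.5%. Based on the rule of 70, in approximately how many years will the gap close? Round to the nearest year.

What matters is the difference: 1.7 pp.
Rule of 70 on the gap: the ratio halves every 70/1.7 ≈ 41.18 years.
A 10.7× gap takes log₂(10.7) ≈ 3.42 halvings to close: 3.42 × 41.18 ≈ 141 years.

around 141 years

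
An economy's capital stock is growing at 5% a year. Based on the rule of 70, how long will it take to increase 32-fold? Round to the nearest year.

70 years

Doubling time ≈ 70/5 = 14.00 years.
Getting to 32× needs 5 doublings: 5 × 14.00 ≈ 70 years.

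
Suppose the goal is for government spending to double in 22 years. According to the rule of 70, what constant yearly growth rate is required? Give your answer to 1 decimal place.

approximately 3.2%

70 / 22 ≈ 3.18, so about 3.2% per year.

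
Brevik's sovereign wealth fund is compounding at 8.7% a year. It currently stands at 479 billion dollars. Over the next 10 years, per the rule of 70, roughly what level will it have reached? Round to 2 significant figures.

about 1100 billion dollars

Doubling time ≈ 70/8.7 = 8.05 years.
10 years is 10/8.05 ≈ 1.24 doublings, a factor of 2^1.24 ≈ 2.36.
479 × 2.36 ≈ 1100 billion dollars.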